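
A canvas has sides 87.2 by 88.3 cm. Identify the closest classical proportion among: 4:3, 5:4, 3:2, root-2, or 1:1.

88.3/87.2 ≈ 1.013. Nearest candidates are 1:1 (1.000, off by 0.013) and 5:4 (1.250, off by 0.237).

1:1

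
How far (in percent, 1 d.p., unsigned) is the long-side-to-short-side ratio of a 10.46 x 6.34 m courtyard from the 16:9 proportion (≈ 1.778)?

7.2%

Ratio = 10.46 / 6.34 ≈ 1.6498.
Ideal 16:9 ≈ 1.7778. |1.6498 − 1.7778| / 1.7778 ≈ 7.20% → 7.2%.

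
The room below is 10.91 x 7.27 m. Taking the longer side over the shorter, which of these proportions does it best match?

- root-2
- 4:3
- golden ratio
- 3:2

3:2

Ratio = 10.91 / 7.27 ≈ 1.501.
Distances: root-2 1.414 (Δ 0.087); 4:3 1.333 (Δ 0.168); golden ratio 1.618 (Δ 0.117); 3:2 1.500 (Δ 0.001).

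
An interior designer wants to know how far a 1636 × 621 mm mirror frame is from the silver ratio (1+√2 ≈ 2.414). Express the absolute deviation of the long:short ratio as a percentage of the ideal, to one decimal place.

Ratio = 1636 / 621 ≈ 2.6345.
Ideal silver ratio ≈ 2.4142. |2.6345 − 2.4142| / 2.4142 ≈ 9.13% → 9.1%.

9.1%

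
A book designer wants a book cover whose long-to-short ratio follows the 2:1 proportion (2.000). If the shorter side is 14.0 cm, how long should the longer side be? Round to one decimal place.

2:1 = 2.00000.
Longer side = 14.0 × 2.00000 ≈ 28.000 → 28.0 cm.

28.0 cm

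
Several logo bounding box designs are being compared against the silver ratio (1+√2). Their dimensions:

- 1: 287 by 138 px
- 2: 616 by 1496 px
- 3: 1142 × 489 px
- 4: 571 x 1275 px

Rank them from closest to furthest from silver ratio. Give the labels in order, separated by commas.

Ratios: 1 = 287 / 138 ≈ 2.080; 2 = 1496 / 616 ≈ 2.429; 3 = 1142 / 489 ≈ 2.335; 4 = 1275 / 571 ≈ 2.233.
|Δ from 2.414|: 1 0.334; 2 0.015; 3 0.079; 4 0.181.

2, 3, 4, 1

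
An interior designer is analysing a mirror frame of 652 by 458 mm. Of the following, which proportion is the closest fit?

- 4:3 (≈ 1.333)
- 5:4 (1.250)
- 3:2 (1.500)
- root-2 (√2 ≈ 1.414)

652/458 ≈ 1.424. Nearest candidates are root-2 (1.414, off by 0.010) and 3:2 (1.500, off by 0.076).

root-2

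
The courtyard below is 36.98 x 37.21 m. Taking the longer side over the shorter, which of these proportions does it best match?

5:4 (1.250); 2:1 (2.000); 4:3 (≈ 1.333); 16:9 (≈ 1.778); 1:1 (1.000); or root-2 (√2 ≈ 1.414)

1:1

Ratio = 37.21 / 36.98 ≈ 1.006.
Distances: 5:4 1.250 (Δ 0.244); 2:1 2.000 (Δ 0.994); 4:3 1.333 (Δ 0.327); 16:9 1.778 (Δ 0.772); 1:1 1.000 (Δ 0.006); root-2 1.414 (Δ 0.408).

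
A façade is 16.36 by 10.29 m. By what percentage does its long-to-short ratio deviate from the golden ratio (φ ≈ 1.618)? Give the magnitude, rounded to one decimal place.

Ratio = 16.36 / 10.29 ≈ 1.5899.
Ideal golden ratio ≈ 1.6180. |1.5899 − 1.6180| / 1.6180 ≈ 1.74% → 1.7%.

1.7%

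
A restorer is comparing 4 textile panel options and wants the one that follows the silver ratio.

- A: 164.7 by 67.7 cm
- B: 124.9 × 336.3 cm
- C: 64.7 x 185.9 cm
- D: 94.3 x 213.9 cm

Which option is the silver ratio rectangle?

Ratios (long/short): A ≈ 2.433; B ≈ 2.693; C ≈ 2.873; D ≈ 2.268.
silver ratio ≈ 2.414; option A is nearest (Δ 0.019).

A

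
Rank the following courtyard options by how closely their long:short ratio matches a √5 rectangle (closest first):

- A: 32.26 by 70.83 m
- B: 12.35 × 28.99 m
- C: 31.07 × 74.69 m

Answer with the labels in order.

A: 70.83/32.26 ≈ 2.196 → |2.196 − 2.236| = 0.040
B: 28.99/12.35 ≈ 2.347 → |2.347 − 2.236| = 0.111
C: 74.69/31.07 ≈ 2.404 → |2.404 − 2.236| = 0.168

A, B, C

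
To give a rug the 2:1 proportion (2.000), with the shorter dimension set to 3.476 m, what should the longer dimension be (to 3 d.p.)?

6.952 m

2:1 = 2.00000.
Longer side = 3.476 × 2.00000 ≈ 6.95200 → 6.952 m.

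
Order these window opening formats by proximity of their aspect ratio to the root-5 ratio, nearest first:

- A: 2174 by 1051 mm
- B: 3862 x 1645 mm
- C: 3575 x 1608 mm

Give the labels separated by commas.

C, B, A

Ratios: A = 2174 / 1051 ≈ 2.069; B = 3862 / 1645 ≈ 2.348; C = 3575 / 1608 ≈ 2.223.
|Δ from 2.236|: A 0.167; B 0.112; C 0.013.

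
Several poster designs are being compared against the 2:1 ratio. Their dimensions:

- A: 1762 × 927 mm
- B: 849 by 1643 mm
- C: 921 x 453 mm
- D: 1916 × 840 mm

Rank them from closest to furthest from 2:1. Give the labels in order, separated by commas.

C, B, A, D

Ratios: A = 1762 / 927 ≈ 1.901; B = 1643 / 849 ≈ 1.935; C = 921 / 453 ≈ 2.033; D = 1916 / 840 ≈ 2.281.
|Δ from 2.000|: A 0.099; B 0.065; C 0.033; D 0.281.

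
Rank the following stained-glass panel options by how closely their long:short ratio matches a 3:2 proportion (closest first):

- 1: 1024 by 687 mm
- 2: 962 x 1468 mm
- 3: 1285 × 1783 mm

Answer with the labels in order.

1: 1024/687 ≈ 1.491 → |1.491 − 1.500| = 0.009
2: 1468/962 ≈ 1.526 → |1.526 − 1.500| = 0.026
3: 1783/1285 ≈ 1.388 → |1.388 − 1.500| = 0.112

1, 2, 3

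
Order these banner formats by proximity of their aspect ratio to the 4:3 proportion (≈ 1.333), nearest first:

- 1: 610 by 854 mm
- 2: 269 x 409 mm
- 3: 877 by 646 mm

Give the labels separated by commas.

3, 1, 2

1: 854/610 ≈ 1.400 → |1.400 − 1.333| = 0.067
2: 409/269 ≈ 1.520 → |1.520 − 1.333| = 0.187
3: 877/646 ≈ 1.358 → |1.358 − 1.333| = 0.025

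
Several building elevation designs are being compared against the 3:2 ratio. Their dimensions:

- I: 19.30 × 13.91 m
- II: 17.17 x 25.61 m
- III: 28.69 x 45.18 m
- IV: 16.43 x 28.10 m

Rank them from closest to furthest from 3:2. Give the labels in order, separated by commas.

Ratios: I = 19.30 / 13.91 ≈ 1.387; II = 25.61 / 17.17 ≈ 1.492; III = 45.18 / 28.69 ≈ 1.575; IV = 28.10 / 16.43 ≈ 1.710.
|Δ from 1.500|: I 0.113; II 0.008; III 0.075; IV 0.210.

II, III, I, IV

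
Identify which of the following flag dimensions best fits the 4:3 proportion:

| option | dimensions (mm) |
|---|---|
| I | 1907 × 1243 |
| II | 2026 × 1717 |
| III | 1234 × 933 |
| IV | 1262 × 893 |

Target 4:3 ≈ 1.333.
I: 1.534 (Δ0.201)  II: 1.180 (Δ0.153)  III: 1.323 (Δ0.010)  IV: 1.413 (Δ0.080)

III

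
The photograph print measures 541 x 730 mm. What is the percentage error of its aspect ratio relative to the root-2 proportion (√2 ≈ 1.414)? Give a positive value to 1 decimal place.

Ratio = 730 / 541 ≈ 1.3494.
Ideal root-2 ≈ 1.4142. |1.3494 − 1.4142| / 1.4142 ≈ 4.58% → 4.6%.

4.6%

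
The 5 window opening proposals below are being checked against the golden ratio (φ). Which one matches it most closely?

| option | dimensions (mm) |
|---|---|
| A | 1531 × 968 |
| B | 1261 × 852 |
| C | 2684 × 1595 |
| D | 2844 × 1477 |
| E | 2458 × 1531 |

E

Ratios (long/short): A ≈ 1.582; B ≈ 1.480; C ≈ 1.683; D ≈ 1.926; E ≈ 1.605.
golden ratio ≈ 1.618; option E is nearest (Δ 0.013).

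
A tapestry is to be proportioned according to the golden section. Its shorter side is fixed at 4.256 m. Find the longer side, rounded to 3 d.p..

6.886 m

golden ratio ≈ 1.61803.
Longer side = 4.256 × 1.61803 ≈ 6.88634 → 6.886 m.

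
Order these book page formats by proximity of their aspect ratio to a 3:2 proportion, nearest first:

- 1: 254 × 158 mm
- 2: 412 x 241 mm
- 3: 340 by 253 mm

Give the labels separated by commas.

1, 3, 2

1: 254/158 ≈ 1.608 → |1.608 − 1.500| = 0.108
2: 412/241 ≈ 1.710 → |1.710 − 1.500| = 0.210
3: 340/253 ≈ 1.344 → |1.344 − 1.500| = 0.156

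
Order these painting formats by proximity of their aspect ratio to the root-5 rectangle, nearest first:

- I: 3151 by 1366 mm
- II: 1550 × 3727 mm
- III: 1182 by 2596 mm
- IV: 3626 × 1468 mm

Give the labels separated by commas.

III, I, II, IV

I: 3151/1366 ≈ 2.307 → |2.307 − 2.236| = 0.071
II: 3727/1550 ≈ 2.405 → |2.405 − 2.236| = 0.169
III: 2596/1182 ≈ 2.196 → |2.196 − 2.236| = 0.040
IV: 3626/1468 ≈ 2.470 → |2.470 − 2.236| = 0.234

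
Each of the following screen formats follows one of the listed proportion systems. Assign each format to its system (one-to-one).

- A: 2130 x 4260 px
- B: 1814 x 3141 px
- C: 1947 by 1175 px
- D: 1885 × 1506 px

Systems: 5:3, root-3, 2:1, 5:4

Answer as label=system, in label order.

A=2:1, B=root-3, C=5:3, D=5:4

A = 4260/2130 ≈ 2.000 → 2:1 (2.000)
B = 3141/1814 ≈ 1.732 → root-3 (1.732)
C = 1947/1175 ≈ 1.657 → 5:3 (1.667)
D = 1885/1506 ≈ 1.252 → 5:4 (1.250)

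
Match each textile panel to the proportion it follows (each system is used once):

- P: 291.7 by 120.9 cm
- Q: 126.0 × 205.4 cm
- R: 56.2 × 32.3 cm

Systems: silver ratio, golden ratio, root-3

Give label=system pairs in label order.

P = 291.7/120.9 ≈ 2.413 → silver ratio (2.414)
Q = 205.4/126.0 ≈ 1.630 → golden ratio (1.618)
R = 56.2/32.3 ≈ 1.740 → root-3 (1.732)

P=silver ratio, Q=golden ratio, R=root-3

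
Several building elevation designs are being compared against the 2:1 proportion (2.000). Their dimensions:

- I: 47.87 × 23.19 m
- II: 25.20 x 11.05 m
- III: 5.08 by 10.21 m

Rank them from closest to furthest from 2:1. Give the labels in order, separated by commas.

III, I, II

I: 47.87/23.19 ≈ 2.064 → |2.064 − 2.000| = 0.064
II: 25.20/11.05 ≈ 2.281 → |2.281 − 2.000| = 0.281
III: 10.21/5.08 ≈ 2.010 → |2.010 − 2.000| = 0.010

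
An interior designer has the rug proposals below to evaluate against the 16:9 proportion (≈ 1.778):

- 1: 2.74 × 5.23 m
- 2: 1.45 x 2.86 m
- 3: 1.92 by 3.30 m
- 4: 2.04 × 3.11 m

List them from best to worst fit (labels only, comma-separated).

3, 1, 2, 4

Ratios: 1 = 5.23 / 2.74 ≈ 1.909; 2 = 2.86 / 1.45 ≈ 1.972; 3 = 3.30 / 1.92 ≈ 1.719; 4 = 3.11 / 2.04 ≈ 1.525.
|Δ from 1.778|: 1 0.131; 2 0.194; 3 0.059; 4 0.253.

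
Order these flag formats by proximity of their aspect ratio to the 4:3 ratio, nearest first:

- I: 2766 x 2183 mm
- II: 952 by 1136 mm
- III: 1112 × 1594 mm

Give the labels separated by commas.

I: 2766/2183 ≈ 1.267 → |1.267 − 1.333| = 0.066
II: 1136/952 ≈ 1.193 → |1.193 − 1.333| = 0.140
III: 1594/1112 ≈ 1.433 → |1.433 − 1.333| = 0.100

I, III, II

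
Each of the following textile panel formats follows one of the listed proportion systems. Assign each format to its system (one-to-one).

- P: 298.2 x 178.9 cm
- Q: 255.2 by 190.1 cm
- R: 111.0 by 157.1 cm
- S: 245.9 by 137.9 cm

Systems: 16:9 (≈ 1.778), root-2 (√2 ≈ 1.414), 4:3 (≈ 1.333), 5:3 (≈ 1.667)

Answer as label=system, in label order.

P=5:3, Q=4:3, R=root-2, S=16:9

P = 298.2/178.9 ≈ 1.667 → 5:3 (1.667)
Q = 255.2/190.1 ≈ 1.342 → 4:3 (1.333)
R = 157.1/111.0 ≈ 1.415 → root-2 (1.414)
S = 245.9/137.9 ≈ 1.783 → 16:9 (1.778)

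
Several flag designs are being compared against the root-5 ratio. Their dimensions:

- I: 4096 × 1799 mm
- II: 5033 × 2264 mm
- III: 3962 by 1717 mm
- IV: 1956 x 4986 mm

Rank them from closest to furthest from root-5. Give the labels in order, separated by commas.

II, I, III, IV

I: 4096/1799 ≈ 2.277 → |2.277 − 2.236| = 0.041
II: 5033/2264 ≈ 2.223 → |2.223 − 2.236| = 0.013
III: 3962/1717 ≈ 2.308 → |2.308 − 2.236| = 0.072
IV: 4986/1956 ≈ 2.549 → |2.549 − 2.236| = 0.313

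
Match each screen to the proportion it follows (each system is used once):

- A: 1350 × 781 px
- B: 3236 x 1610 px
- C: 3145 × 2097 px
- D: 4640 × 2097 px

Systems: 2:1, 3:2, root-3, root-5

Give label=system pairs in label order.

A = 1350/781 ≈ 1.729 → root-3 (1.732)
B = 3236/1610 ≈ 2.010 → 2:1 (2.000)
C = 3145/2097 ≈ 1.500 → 3:2 (1.500)
D = 4640/2097 ≈ 2.213 → root-5 (2.236)

A=root-3, B=2:1, C=3:2, D=root-5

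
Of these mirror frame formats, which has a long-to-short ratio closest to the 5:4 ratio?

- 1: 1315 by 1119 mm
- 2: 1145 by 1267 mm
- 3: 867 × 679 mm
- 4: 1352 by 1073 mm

4

Ratios (long/short): 1 ≈ 1.175; 2 ≈ 1.107; 3 ≈ 1.277; 4 ≈ 1.260.
5:4 ≈ 1.250; option 4 is nearest (Δ 0.010).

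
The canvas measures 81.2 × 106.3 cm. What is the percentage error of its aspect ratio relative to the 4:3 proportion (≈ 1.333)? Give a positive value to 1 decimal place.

Ratio = 106.3 / 81.2 ≈ 1.3091.
Ideal 4:3 ≈ 1.3333. |1.3091 − 1.3333| / 1.3333 ≈ 1.82% → 1.8%.

1.8%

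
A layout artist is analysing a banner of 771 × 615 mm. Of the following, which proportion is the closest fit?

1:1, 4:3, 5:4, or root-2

5:4

Ratio = 771 / 615 ≈ 1.254.
Distances: 1:1 1.000 (Δ 0.254); 4:3 1.333 (Δ 0.079); 5:4 1.250 (Δ 0.004); root-2 1.414 (Δ 0.160).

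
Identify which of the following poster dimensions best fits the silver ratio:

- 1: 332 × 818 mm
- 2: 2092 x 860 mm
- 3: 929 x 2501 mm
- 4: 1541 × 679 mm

2

Target silver ratio ≈ 2.414.
1: 2.464 (Δ0.050)  2: 2.433 (Δ0.019)  3: 2.692 (Δ0.278)  4: 2.270 (Δ0.144)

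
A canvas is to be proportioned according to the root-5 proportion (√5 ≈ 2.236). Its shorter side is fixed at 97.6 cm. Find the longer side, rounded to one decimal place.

218.2 cm

root-5 ≈ 2.23607.
Longer side = 97.6 × 2.23607 ≈ 218.240 → 218.2 cm.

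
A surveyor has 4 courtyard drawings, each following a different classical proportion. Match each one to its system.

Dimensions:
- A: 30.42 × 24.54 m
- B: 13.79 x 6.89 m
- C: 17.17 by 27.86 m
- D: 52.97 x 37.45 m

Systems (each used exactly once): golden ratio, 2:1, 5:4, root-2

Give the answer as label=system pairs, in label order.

A=5:4, B=2:1, C=golden ratio, D=root-2

Ratios: A ≈ 1.240; B ≈ 2.001; C ≈ 1.623; D ≈ 1.414.
Targets: golden ratio ≈ 1.618; 2:1 ≈ 2.000; 5:4 ≈ 1.250; root-2 ≈ 1.414.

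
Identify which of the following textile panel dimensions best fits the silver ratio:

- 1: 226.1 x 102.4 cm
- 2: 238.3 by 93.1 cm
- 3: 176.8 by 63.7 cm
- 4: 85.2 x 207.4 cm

4

Ratios (long/short): 1 ≈ 2.208; 2 ≈ 2.560; 3 ≈ 2.776; 4 ≈ 2.434.
silver ratio ≈ 2.414; option 4 is nearest (Δ 0.020).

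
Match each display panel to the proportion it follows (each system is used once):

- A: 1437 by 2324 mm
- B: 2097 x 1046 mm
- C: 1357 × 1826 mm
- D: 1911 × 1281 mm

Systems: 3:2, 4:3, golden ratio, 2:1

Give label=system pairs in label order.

A = 2324/1437 ≈ 1.617 → golden ratio (1.618)
B = 2097/1046 ≈ 2.005 → 2:1 (2.000)
C = 1826/1357 ≈ 1.346 → 4:3 (1.333)
D = 1911/1281 ≈ 1.492 → 3:2 (1.500)

A=golden ratio, B=2:1, C=4:3, D=3:2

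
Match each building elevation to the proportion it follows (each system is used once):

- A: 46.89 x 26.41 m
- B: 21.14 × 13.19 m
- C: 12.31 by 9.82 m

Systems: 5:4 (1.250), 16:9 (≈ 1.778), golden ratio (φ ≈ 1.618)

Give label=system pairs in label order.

A = 46.89/26.41 ≈ 1.775 → 16:9 (1.778)
B = 21.14/13.19 ≈ 1.603 → golden ratio (1.618)
C = 12.31/9.82 ≈ 1.254 → 5:4 (1.250)

A=16:9, B=golden ratio, C=5:4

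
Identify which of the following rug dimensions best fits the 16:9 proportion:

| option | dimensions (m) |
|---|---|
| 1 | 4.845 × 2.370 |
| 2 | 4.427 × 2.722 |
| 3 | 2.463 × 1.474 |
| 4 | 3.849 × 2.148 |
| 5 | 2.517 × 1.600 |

Ratios (long/short): 1 ≈ 2.044; 2 ≈ 1.626; 3 ≈ 1.671; 4 ≈ 1.792; 5 ≈ 1.573.
16:9 ≈ 1.778; option 4 is nearest (Δ 0.014).

4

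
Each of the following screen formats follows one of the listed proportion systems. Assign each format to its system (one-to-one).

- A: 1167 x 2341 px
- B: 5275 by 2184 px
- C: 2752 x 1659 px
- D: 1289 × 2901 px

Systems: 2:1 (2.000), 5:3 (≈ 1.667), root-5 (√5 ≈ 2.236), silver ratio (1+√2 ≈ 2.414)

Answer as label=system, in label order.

A=2:1, B=silver ratio, C=5:3, D=root-5

A = 2341/1167 ≈ 2.006 → 2:1 (2.000)
B = 5275/2184 ≈ 2.415 → silver ratio (2.414)
C = 2752/1659 ≈ 1.659 → 5:3 (1.667)
D = 2901/1289 ≈ 2.251 → root-5 (2.236)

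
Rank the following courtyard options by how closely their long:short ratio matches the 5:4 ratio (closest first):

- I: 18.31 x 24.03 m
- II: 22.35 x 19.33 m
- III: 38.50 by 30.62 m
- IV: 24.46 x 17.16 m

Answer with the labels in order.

Ratios: I = 24.03 / 18.31 ≈ 1.312; II = 22.35 / 19.33 ≈ 1.156; III = 38.50 / 30.62 ≈ 1.257; IV = 24.46 / 17.16 ≈ 1.425.
|Δ from 1.250|: I 0.062; II 0.094; III 0.007; IV 0.175.

III, I, II, IV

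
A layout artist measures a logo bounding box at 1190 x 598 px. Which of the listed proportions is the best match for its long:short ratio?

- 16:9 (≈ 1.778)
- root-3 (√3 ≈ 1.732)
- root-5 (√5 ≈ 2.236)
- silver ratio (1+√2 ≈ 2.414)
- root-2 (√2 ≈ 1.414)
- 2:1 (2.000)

2:1

1190/598 ≈ 1.990. Nearest candidates are 2:1 (2.000, off by 0.010) and 16:9 (1.778, off by 0.212).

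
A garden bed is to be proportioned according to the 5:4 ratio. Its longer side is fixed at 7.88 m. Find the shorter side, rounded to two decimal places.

6.30 m

5:4 = 1.25000.
Shorter side = 7.88 ÷ 1.25000 ≈ 6.3040 → 6.30 m.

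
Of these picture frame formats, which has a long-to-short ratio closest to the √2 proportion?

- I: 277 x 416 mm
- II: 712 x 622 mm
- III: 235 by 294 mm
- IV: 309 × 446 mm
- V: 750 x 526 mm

V

Ratios (long/short): I ≈ 1.502; II ≈ 1.145; III ≈ 1.251; IV ≈ 1.443; V ≈ 1.426.
root-2 ≈ 1.414; option V is nearest (Δ 0.012).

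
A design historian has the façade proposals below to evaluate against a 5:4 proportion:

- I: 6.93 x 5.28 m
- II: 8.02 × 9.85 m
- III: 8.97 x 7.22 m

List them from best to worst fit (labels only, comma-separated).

I: 6.93/5.28 ≈ 1.312 → |1.312 − 1.250| = 0.062
II: 9.85/8.02 ≈ 1.228 → |1.228 − 1.250| = 0.022
III: 8.97/7.22 ≈ 1.242 → |1.242 − 1.250| = 0.008

III, II, I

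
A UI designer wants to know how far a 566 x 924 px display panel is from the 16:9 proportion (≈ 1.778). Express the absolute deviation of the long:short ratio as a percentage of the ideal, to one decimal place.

8.2%

Ratio = 924 / 566 ≈ 1.6325.
Ideal 16:9 ≈ 1.7778. |1.6325 − 1.7778| / 1.7778 ≈ 8.17% → 8.2%.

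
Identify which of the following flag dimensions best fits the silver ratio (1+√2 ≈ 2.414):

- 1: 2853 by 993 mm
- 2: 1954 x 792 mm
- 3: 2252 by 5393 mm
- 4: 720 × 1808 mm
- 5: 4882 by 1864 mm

Ratios (long/short): 1 ≈ 2.873; 2 ≈ 2.467; 3 ≈ 2.395; 4 ≈ 2.511; 5 ≈ 2.619.
silver ratio ≈ 2.414; option 3 is nearest (Δ 0.019).

3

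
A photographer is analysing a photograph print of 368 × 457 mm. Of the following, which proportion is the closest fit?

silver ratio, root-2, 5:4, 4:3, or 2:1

5:4

457/368 ≈ 1.242. Nearest candidates are 5:4 (1.250, off by 0.008) and 4:3 (1.333, off by 0.091).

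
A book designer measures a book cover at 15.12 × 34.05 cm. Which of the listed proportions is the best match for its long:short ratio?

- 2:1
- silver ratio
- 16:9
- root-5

34.05/15.12 ≈ 2.252. Nearest candidates are root-5 (2.236, off by 0.016) and silver ratio (2.414, off by 0.162).

root-5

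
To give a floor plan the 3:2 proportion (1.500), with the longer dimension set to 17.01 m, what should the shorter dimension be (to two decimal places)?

3:2 = 1.50000.
Shorter side = 17.01 ÷ 1.50000 ≈ 11.3400 → 11.34 m.

11.34 m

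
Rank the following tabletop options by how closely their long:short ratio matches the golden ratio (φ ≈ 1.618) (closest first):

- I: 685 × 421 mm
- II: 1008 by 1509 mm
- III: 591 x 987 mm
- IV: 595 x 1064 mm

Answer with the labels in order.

Ratios: I = 685 / 421 ≈ 1.627; II = 1509 / 1008 ≈ 1.497; III = 987 / 591 ≈ 1.670; IV = 1064 / 595 ≈ 1.788.
|Δ from 1.618|: I 0.009; II 0.121; III 0.052; IV 0.170.

I, III, II, IV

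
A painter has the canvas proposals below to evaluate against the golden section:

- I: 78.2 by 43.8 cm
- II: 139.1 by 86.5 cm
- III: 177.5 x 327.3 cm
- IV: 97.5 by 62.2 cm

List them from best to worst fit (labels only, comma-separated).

I: 78.2/43.8 ≈ 1.785 → |1.785 − 1.618| = 0.167
II: 139.1/86.5 ≈ 1.608 → |1.608 − 1.618| = 0.010
III: 327.3/177.5 ≈ 1.844 → |1.844 − 1.618| = 0.226
IV: 97.5/62.2 ≈ 1.568 → |1.568 − 1.618| = 0.050

II, IV, I, III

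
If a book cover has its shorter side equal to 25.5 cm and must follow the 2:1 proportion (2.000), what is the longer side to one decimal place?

2:1 = 2.00000.
Longer side = 25.5 × 2.00000 ≈ 51.000 → 51.0 cm.

51.0 cm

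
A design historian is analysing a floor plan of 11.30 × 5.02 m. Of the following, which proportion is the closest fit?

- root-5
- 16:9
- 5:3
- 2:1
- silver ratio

root-5

Ratio = 11.30 / 5.02 ≈ 2.251.
Distances: root-5 2.236 (Δ 0.015); 16:9 1.778 (Δ 0.473); 5:3 1.667 (Δ 0.584); 2:1 2.000 (Δ 0.251); silver ratio 2.414 (Δ 0.163).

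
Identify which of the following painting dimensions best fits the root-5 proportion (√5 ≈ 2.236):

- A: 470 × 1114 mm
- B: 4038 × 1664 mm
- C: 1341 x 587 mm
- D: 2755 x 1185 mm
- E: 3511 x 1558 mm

E

Target root-5 ≈ 2.236.
A: 2.370 (Δ0.134)  B: 2.427 (Δ0.191)  C: 2.284 (Δ0.048)  D: 2.325 (Δ0.089)  E: 2.254 (Δ0.018)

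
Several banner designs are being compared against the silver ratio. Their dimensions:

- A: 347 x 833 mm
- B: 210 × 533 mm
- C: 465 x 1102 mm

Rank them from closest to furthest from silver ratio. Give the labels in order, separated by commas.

Ratios: A = 833 / 347 ≈ 2.401; B = 533 / 210 ≈ 2.538; C = 1102 / 465 ≈ 2.370.
|Δ from 2.414|: A 0.013; B 0.124; C 0.044.

A, C, B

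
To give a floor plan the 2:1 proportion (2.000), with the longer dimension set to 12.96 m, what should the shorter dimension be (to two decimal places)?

6.48 m

2:1 = 2.00000.
Shorter side = 12.96 ÷ 2.00000 ≈ 6.4800 → 6.48 m.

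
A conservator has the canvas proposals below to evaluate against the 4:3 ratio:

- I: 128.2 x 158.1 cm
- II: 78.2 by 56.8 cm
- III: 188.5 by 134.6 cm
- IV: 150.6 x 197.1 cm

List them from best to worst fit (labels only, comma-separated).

Ratios: I = 158.1 / 128.2 ≈ 1.233; II = 78.2 / 56.8 ≈ 1.377; III = 188.5 / 134.6 ≈ 1.400; IV = 197.1 / 150.6 ≈ 1.309.
|Δ from 1.333|: I 0.100; II 0.044; III 0.067; IV 0.024.

IV, II, III, I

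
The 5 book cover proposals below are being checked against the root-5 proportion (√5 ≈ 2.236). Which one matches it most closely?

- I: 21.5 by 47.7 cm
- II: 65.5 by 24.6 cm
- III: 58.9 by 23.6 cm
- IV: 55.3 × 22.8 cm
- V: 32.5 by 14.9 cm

I

Ratios (long/short): I ≈ 2.219; II ≈ 2.663; III ≈ 2.496; IV ≈ 2.425; V ≈ 2.181.
root-5 ≈ 2.236; option I is nearest (Δ 0.017).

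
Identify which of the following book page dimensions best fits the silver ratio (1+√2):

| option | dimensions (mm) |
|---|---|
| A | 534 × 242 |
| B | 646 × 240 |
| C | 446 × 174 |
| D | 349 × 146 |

Target silver ratio ≈ 2.414.
A: 2.207 (Δ0.207)  B: 2.692 (Δ0.278)  C: 2.563 (Δ0.149)  D: 2.390 (Δ0.024)

D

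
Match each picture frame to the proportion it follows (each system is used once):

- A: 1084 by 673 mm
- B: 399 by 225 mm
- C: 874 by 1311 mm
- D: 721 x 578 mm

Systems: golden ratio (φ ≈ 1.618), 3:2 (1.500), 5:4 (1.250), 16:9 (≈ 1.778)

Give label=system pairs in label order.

A=golden ratio, B=16:9, C=3:2, D=5:4

A = 1084/673 ≈ 1.611 → golden ratio (1.618)
B = 399/225 ≈ 1.773 → 16:9 (1.778)
C = 1311/874 ≈ 1.500 → 3:2 (1.500)
D = 721/578 ≈ 1.247 → 5:4 (1.250)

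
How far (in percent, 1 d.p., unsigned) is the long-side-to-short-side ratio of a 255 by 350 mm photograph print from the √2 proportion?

2.9%

Ratio = 350 / 255 ≈ 1.3725.
Ideal root-2 ≈ 1.4142. |1.3725 − 1.4142| / 1.4142 ≈ 2.95% → 2.9%.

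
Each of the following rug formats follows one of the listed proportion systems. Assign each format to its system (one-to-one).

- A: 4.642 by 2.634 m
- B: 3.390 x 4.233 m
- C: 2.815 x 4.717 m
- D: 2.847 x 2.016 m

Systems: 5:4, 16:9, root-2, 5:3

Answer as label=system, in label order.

A = 4.642/2.634 ≈ 1.762 → 16:9 (1.778)
B = 4.233/3.390 ≈ 1.249 → 5:4 (1.250)
C = 4.717/2.815 ≈ 1.676 → 5:3 (1.667)
D = 2.847/2.016 ≈ 1.412 → root-2 (1.414)

A=16:9, B=5:4, C=5:3, D=root-2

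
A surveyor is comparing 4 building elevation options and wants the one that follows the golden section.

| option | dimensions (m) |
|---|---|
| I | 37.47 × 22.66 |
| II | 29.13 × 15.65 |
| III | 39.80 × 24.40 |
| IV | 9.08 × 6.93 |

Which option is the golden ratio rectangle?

III

Target golden ratio ≈ 1.618.
I: 1.654 (Δ0.036)  II: 1.861 (Δ0.243)  III: 1.631 (Δ0.013)  IV: 1.310 (Δ0.308)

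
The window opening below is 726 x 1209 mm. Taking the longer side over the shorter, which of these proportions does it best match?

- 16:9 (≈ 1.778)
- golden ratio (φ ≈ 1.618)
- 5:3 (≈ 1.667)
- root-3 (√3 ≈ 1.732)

Ratio = 1209 / 726 ≈ 1.665.
Distances: 16:9 1.778 (Δ 0.113); golden ratio 1.618 (Δ 0.047); 5:3 1.667 (Δ 0.002); root-3 1.732 (Δ 0.067).

5:3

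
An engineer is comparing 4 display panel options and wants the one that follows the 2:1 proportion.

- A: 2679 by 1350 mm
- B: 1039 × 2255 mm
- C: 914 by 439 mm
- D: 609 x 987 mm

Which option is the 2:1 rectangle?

Ratios (long/short): A ≈ 1.984; B ≈ 2.170; C ≈ 2.082; D ≈ 1.621.
2:1 ≈ 2.000; option A is nearest (Δ 0.016).

A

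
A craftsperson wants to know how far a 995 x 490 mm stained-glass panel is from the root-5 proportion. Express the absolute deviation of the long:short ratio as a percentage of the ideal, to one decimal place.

9.2%

Ratio = 995 / 490 ≈ 2.0306.
Ideal root-5 ≈ 2.2361. |2.0306 − 2.2361| / 2.2361 ≈ 9.19% → 9.2%.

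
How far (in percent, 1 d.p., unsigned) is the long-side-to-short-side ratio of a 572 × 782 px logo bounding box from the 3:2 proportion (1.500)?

8.9%

Ratio = 782 / 572 ≈ 1.3671.
Ideal 3:2 = 1.5000. |1.3671 − 1.5000| / 1.5000 ≈ 8.86% → 8.9%.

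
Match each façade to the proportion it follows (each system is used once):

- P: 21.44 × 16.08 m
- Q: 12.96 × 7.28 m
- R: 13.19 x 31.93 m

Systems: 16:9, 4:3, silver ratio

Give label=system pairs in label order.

Ratios: P ≈ 1.333; Q ≈ 1.780; R ≈ 2.421.
Targets: 16:9 ≈ 1.778; 4:3 ≈ 1.333; silver ratio ≈ 2.414.

P=4:3, Q=16:9, R=silver ratio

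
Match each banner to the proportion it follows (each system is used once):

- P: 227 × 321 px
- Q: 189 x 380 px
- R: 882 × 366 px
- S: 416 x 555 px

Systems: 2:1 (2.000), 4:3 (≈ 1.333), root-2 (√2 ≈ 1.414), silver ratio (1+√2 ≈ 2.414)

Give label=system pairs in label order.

Ratios: P ≈ 1.414; Q ≈ 2.011; R ≈ 2.410; S ≈ 1.334.
Targets: 2:1 ≈ 2.000; 4:3 ≈ 1.333; root-2 ≈ 1.414; silver ratio ≈ 2.414.

P=root-2, Q=2:1, R=silver ratio, S=4:3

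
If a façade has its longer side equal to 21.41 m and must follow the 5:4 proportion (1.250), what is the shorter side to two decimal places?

17.13 m

5:4 = 1.25000.
Shorter side = 21.41 ÷ 1.25000 ≈ 17.1280 → 17.13 m.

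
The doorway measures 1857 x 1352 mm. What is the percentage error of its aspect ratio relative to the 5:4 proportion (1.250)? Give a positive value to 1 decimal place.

Ratio = 1857 / 1352 ≈ 1.3735.
Ideal 5:4 = 1.2500. |1.3735 − 1.2500| / 1.2500 ≈ 9.88% → 9.9%.

9.9%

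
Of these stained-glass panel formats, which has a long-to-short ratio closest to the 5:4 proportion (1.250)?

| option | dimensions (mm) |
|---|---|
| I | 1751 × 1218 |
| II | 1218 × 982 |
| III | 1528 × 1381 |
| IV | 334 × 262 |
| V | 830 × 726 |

Target 5:4 ≈ 1.250.
I: 1.438 (Δ0.188)  II: 1.240 (Δ0.010)  III: 1.106 (Δ0.144)  IV: 1.275 (Δ0.025)  V: 1.143 (Δ0.107)

II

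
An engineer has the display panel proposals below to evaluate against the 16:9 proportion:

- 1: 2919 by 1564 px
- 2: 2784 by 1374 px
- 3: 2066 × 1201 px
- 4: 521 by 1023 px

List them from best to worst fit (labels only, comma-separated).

3, 1, 4, 2

Ratios: 1 = 2919 / 1564 ≈ 1.866; 2 = 2784 / 1374 ≈ 2.026; 3 = 2066 / 1201 ≈ 1.720; 4 = 1023 / 521 ≈ 1.964.
|Δ from 1.778|: 1 0.088; 2 0.248; 3 0.058; 4 0.186.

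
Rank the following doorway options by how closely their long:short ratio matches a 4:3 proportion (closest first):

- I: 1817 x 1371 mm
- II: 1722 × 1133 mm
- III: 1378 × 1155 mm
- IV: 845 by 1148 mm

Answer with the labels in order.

I: 1817/1371 ≈ 1.325 → |1.325 − 1.333| = 0.008
II: 1722/1133 ≈ 1.520 → |1.520 − 1.333| = 0.187
III: 1378/1155 ≈ 1.193 → |1.193 − 1.333| = 0.140
IV: 1148/845 ≈ 1.359 → |1.359 − 1.333| = 0.026

I, IV, III, II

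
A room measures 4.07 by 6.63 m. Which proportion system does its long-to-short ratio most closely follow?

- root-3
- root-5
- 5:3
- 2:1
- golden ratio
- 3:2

Ratio = 6.63 / 4.07 ≈ 1.629.
Distances: root-3 1.732 (Δ 0.103); root-5 2.236 (Δ 0.607); 5:3 1.667 (Δ 0.038); 2:1 2.000 (Δ 0.371); golden ratio 1.618 (Δ 0.011); 3:2 1.500 (Δ 0.129).

golden ratio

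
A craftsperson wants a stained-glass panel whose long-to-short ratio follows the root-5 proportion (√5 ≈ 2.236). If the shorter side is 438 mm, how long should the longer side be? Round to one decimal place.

root-5 ≈ 2.23607.
Longer side = 438 × 2.23607 ≈ 979.399 → 979.4 mm.

979.4 mm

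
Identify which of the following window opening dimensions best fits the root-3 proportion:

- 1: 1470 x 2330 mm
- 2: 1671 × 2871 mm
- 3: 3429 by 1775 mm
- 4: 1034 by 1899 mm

2

Ratios (long/short): 1 ≈ 1.585; 2 ≈ 1.718; 3 ≈ 1.932; 4 ≈ 1.837.
root-3 ≈ 1.732; option 2 is nearest (Δ 0.014).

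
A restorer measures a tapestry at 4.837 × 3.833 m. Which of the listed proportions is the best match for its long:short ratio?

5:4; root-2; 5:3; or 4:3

Ratio = 4.837 / 3.833 ≈ 1.262.
Distances: 5:4 1.250 (Δ 0.012); root-2 1.414 (Δ 0.152); 5:3 1.667 (Δ 0.405); 4:3 1.333 (Δ 0.071).

5:4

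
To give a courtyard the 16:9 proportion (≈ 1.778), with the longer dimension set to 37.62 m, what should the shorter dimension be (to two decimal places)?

21.16 m

16:9 ≈ 1.77778.
Shorter side = 37.62 ÷ 1.77778 ≈ 21.1612 → 21.16 m.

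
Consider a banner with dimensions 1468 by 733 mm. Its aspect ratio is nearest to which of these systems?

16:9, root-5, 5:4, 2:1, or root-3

2:1

1468/733 ≈ 2.003. Nearest candidates are 2:1 (2.000, off by 0.003) and 16:9 (1.778, off by 0.225).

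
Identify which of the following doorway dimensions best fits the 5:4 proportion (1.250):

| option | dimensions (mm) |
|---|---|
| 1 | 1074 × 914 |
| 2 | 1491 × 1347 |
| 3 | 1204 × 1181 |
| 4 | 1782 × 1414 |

Target 5:4 ≈ 1.250.
1: 1.175 (Δ0.075)  2: 1.107 (Δ0.143)  3: 1.019 (Δ0.231)  4: 1.260 (Δ0.010)

4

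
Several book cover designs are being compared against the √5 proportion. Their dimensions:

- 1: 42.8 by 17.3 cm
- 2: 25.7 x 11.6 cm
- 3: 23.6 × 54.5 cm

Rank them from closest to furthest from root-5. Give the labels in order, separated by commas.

1: 42.8/17.3 ≈ 2.474 → |2.474 − 2.236| = 0.238
2: 25.7/11.6 ≈ 2.216 → |2.216 − 2.236| = 0.020
3: 54.5/23.6 ≈ 2.309 → |2.309 − 2.236| = 0.073

2, 3, 1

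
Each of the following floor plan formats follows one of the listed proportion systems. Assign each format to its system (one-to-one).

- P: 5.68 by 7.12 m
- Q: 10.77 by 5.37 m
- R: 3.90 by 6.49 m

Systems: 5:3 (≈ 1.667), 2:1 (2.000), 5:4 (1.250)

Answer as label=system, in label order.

P=5:4, Q=2:1, R=5:3

P = 7.12/5.68 ≈ 1.254 → 5:4 (1.250)
Q = 10.77/5.37 ≈ 2.006 → 2:1 (2.000)
R = 6.49/3.90 ≈ 1.664 → 5:3 (1.667)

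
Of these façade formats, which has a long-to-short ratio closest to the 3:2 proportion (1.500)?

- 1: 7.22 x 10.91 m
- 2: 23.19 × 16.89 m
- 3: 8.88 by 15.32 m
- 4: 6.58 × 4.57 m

Target 3:2 ≈ 1.500.
1: 1.511 (Δ0.011)  2: 1.373 (Δ0.127)  3: 1.725 (Δ0.225)  4: 1.440 (Δ0.060)

1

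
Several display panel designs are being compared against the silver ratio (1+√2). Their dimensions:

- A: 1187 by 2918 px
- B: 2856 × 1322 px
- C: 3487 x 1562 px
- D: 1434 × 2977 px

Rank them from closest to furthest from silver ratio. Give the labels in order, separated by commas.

Ratios: A = 2918 / 1187 ≈ 2.458; B = 2856 / 1322 ≈ 2.160; C = 3487 / 1562 ≈ 2.232; D = 2977 / 1434 ≈ 2.076.
|Δ from 2.414|: A 0.044; B 0.254; C 0.182; D 0.338.

A, C, B, D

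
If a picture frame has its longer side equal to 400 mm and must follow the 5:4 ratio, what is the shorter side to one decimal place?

320.0 mm

5:4 = 1.25000.
Shorter side = 400 ÷ 1.25000 ≈ 320.000 → 320.0 mm.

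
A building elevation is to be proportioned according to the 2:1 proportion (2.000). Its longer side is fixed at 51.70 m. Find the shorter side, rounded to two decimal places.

2:1 = 2.00000.
Shorter side = 51.70 ÷ 2.00000 ≈ 25.8500 → 25.85 m.

25.85 m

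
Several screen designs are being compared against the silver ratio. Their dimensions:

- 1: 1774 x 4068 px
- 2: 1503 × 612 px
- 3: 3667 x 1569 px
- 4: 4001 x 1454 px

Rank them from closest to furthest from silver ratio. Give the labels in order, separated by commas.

2, 3, 1, 4

1: 4068/1774 ≈ 2.293 → |2.293 − 2.414| = 0.121
2: 1503/612 ≈ 2.456 → |2.456 − 2.414| = 0.042
3: 3667/1569 ≈ 2.337 → |2.337 − 2.414| = 0.077
4: 4001/1454 ≈ 2.752 → |2.752 − 2.414| = 0.338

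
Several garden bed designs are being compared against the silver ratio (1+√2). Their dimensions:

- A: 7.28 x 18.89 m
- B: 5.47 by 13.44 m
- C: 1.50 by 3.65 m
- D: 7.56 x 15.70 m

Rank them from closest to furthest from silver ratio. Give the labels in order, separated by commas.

C, B, A, D

Ratios: A = 18.89 / 7.28 ≈ 2.595; B = 13.44 / 5.47 ≈ 2.457; C = 3.65 / 1.50 ≈ 2.433; D = 15.70 / 7.56 ≈ 2.077.
|Δ from 2.414|: A 0.181; B 0.043; C 0.019; D 0.337.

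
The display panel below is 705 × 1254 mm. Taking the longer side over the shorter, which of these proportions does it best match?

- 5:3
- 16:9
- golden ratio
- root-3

Ratio = 1254 / 705 ≈ 1.779.
Distances: 5:3 1.667 (Δ 0.112); 16:9 1.778 (Δ 0.001); golden ratio 1.618 (Δ 0.161); root-3 1.732 (Δ 0.047).

16:9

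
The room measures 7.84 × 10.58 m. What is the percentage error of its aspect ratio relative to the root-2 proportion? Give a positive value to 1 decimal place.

4.6%

Ratio = 10.58 / 7.84 ≈ 1.3495.
Ideal root-2 ≈ 1.4142. |1.3495 − 1.4142| / 1.4142 ≈ 4.58% → 4.6%.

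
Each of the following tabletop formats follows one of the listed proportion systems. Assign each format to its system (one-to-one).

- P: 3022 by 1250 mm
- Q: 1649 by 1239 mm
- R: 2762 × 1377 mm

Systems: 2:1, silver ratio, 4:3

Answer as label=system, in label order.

P = 3022/1250 ≈ 2.418 → silver ratio (2.414)
Q = 1649/1239 ≈ 1.331 → 4:3 (1.333)
R = 2762/1377 ≈ 2.006 → 2:1 (2.000)

P=silver ratio, Q=4:3, R=2:1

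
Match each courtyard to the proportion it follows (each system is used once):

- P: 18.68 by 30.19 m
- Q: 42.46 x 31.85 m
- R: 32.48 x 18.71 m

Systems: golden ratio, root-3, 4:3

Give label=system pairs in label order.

P=golden ratio, Q=4:3, R=root-3

P = 30.19/18.68 ≈ 1.616 → golden ratio (1.618)
Q = 42.46/31.85 ≈ 1.333 → 4:3 (1.333)
R = 32.48/18.71 ≈ 1.736 → root-3 (1.732)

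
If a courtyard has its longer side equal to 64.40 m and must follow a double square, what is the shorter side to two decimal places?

2:1 = 2.00000.
Shorter side = 64.40 ÷ 2.00000 ≈ 32.2000 → 32.20 m.

32.20 m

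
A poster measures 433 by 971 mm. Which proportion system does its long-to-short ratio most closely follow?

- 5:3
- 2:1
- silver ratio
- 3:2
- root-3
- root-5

Ratio = 971 / 433 ≈ 2.242.
Distances: 5:3 1.667 (Δ 0.575); 2:1 2.000 (Δ 0.242); silver ratio 2.414 (Δ 0.172); 3:2 1.500 (Δ 0.742); root-3 1.732 (Δ 0.510); root-5 2.236 (Δ 0.006).

root-5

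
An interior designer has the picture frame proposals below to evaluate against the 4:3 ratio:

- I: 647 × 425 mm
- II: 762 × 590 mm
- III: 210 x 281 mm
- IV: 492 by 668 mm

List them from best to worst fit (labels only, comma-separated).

I: 647/425 ≈ 1.522 → |1.522 − 1.333| = 0.189
II: 762/590 ≈ 1.292 → |1.292 − 1.333| = 0.041
III: 281/210 ≈ 1.338 → |1.338 − 1.333| = 0.005
IV: 668/492 ≈ 1.358 → |1.358 − 1.333| = 0.025

III, IV, II, I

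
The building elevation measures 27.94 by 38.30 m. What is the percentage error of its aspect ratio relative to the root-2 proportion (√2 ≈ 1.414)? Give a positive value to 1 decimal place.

3.1%

Ratio = 38.30 / 27.94 ≈ 1.3708.
Ideal root-2 ≈ 1.4142. |1.3708 − 1.4142| / 1.4142 ≈ 3.07% → 3.1%.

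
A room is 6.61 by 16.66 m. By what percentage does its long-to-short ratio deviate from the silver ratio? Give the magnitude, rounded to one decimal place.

Ratio = 16.66 / 6.61 ≈ 2.5204.
Ideal silver ratio ≈ 2.4142. |2.5204 − 2.4142| / 2.4142 ≈ 4.40% → 4.4%.

4.4%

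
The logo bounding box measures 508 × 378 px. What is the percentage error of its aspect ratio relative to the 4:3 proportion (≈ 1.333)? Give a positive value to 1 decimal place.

Ratio = 508 / 378 ≈ 1.3439.
Ideal 4:3 ≈ 1.3333. |1.3439 − 1.3333| / 1.3333 ≈ 0.80% → 0.8%.

0.8%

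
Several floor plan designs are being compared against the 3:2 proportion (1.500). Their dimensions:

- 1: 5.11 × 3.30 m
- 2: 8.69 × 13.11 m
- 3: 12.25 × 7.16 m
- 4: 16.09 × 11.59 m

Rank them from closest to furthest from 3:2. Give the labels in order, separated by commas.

2, 1, 4, 3

1: 5.11/3.30 ≈ 1.548 → |1.548 − 1.500| = 0.048
2: 13.11/8.69 ≈ 1.509 → |1.509 − 1.500| = 0.009
3: 12.25/7.16 ≈ 1.711 → |1.711 − 1.500| = 0.211
4: 16.09/11.59 ≈ 1.388 → |1.388 − 1.500| = 0.112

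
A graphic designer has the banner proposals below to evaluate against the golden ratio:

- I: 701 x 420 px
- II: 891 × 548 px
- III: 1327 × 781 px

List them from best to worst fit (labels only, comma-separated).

II, I, III

I: 701/420 ≈ 1.669 → |1.669 − 1.618| = 0.051
II: 891/548 ≈ 1.626 → |1.626 − 1.618| = 0.008
III: 1327/781 ≈ 1.699 → |1.699 − 1.618| = 0.081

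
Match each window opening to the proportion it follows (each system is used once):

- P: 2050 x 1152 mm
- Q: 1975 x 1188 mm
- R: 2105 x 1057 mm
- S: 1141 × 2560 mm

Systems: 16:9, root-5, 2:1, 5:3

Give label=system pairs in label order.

Ratios: P ≈ 1.780; Q ≈ 1.662; R ≈ 1.991; S ≈ 2.244.
Targets: 16:9 ≈ 1.778; root-5 ≈ 2.236; 2:1 ≈ 2.000; 5:3 ≈ 1.667.

P=16:9, Q=5:3, R=2:1, S=root-5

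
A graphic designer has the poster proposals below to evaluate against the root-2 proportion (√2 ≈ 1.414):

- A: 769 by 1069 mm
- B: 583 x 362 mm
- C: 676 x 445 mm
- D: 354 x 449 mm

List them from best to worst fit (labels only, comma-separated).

A, C, D, B

A: 1069/769 ≈ 1.390 → |1.390 − 1.414| = 0.024
B: 583/362 ≈ 1.610 → |1.610 − 1.414| = 0.196
C: 676/445 ≈ 1.519 → |1.519 − 1.414| = 0.105
D: 449/354 ≈ 1.268 → |1.268 − 1.414| = 0.146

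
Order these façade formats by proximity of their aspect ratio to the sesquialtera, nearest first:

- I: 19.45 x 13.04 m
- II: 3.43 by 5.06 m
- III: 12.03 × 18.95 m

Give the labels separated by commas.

I: 19.45/13.04 ≈ 1.492 → |1.492 − 1.500| = 0.008
II: 5.06/3.43 ≈ 1.475 → |1.475 − 1.500| = 0.025
III: 18.95/12.03 ≈ 1.575 → |1.575 − 1.500| = 0.075

I, II, III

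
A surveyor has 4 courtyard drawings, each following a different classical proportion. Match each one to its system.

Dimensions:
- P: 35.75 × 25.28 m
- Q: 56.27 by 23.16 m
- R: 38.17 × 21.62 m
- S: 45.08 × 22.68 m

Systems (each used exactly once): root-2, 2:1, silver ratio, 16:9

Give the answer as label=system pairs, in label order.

Ratios: P ≈ 1.414; Q ≈ 2.430; R ≈ 1.765; S ≈ 1.988.
Targets: root-2 ≈ 1.414; 2:1 ≈ 2.000; silver ratio ≈ 2.414; 16:9 ≈ 1.778.

P=root-2, Q=silver ratio, R=16:9, S=2:1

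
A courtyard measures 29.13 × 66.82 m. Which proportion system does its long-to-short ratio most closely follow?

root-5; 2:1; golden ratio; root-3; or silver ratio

root-5

Ratio = 66.82 / 29.13 ≈ 2.294.
Distances: root-5 2.236 (Δ 0.058); 2:1 2.000 (Δ 0.294); golden ratio 1.618 (Δ 0.676); root-3 1.732 (Δ 0.562); silver ratio 2.414 (Δ 0.120).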